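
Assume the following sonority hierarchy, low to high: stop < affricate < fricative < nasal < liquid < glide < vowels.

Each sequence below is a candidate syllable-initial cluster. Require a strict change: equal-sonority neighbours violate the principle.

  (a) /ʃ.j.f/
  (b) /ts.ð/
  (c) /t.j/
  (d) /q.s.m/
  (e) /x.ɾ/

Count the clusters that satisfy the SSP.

(a) 3-6-3 → violates
(b) 2-3 → obeys
(c) 1-6 → obeys
(d) 1-3-4 → obeys
(e) 3-5 → obeys

4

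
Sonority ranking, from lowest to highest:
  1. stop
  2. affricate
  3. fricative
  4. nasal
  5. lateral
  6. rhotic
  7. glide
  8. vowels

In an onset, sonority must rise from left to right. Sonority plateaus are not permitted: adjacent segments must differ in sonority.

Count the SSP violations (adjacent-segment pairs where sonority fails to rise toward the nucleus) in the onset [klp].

/k/ — stop, sonority 1.
/l/ — lateral, sonority 5.
/p/ — stop, sonority 1.
/k/→/l/: 1→5 (rises) — ok.
/l/→/p/: 5→1 (does not rise) — violation.

1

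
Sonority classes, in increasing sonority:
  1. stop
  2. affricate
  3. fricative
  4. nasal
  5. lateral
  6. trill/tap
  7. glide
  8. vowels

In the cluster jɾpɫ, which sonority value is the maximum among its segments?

/j/ is a glide (sonority 7).
/ɾ/ is a trill/tap (sonority 6).
/p/ is a stop (sonority 1).
/ɫ/ is a lateral (sonority 5).
The maximum is 7.

7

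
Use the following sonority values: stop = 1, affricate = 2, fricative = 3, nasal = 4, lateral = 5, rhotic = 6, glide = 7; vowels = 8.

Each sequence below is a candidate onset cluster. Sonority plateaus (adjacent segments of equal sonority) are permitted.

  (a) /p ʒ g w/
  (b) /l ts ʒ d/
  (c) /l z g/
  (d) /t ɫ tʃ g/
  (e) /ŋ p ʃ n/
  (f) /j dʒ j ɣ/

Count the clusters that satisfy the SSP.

(a) 1-3-1-7 → violates
(b) 5-2-3-1 → violates
(c) 5-3-1 → violates
(d) 1-5-2-1 → violates
(e) 4-1-3-4 → violates
(f) 7-2-7-3 → violates

0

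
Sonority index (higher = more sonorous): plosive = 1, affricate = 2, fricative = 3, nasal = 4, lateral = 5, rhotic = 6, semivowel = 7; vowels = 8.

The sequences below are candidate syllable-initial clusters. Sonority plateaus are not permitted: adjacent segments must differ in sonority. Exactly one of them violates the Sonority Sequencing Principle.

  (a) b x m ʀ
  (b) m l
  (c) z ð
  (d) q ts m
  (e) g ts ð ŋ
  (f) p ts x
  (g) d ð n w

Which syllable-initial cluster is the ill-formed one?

c

(a) 1-3-4-6 → obeys
(b) 4-5 → obeys
(c) 3-3 → violates
(d) 1-2-4 → obeys
(e) 1-2-3-4 → obeys
(f) 1-2-3 → obeys
(g) 1-3-4-7 → obeys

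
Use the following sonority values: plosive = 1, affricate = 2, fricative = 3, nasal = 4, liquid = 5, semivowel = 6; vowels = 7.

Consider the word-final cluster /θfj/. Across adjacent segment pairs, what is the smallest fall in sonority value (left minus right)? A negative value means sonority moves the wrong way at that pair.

/θ/: fricative = 3.
/f/: fricative = 3.
/j/: semivowel = 6.
/θ/→/f/: change +0.
/f/→/j/: change -3.
Minimum = -3.

-3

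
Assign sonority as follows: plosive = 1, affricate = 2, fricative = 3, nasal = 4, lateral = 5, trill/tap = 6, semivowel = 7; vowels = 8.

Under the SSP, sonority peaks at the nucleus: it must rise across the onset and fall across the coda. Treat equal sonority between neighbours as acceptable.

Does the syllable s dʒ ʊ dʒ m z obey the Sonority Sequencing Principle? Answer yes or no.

no

Onset: /s/ is a fricative (sonority 3), /dʒ/ is an affricate (sonority 2); then the nucleus /ʊ/ (sonority 8).
Onset profile 3-2-8 — does not rise throughout.
Coda: /dʒ/ is an affricate (sonority 2), /m/ is a nasal (sonority 4), /z/ is a fricative (sonority 3).
Coda profile 8-2-4-3 — does not fall throughout.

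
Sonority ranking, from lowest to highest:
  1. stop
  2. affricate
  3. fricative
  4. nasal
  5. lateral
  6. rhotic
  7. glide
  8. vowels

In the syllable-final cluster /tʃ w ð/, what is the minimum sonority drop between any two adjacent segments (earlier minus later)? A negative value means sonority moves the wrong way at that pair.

-5

/tʃ/ is an affricate (sonority 2).
/w/ is a glide (sonority 7).
/ð/ is a fricative (sonority 3).
/tʃ/→/w/: change -5.
/w/→/ð/: change +4.
Minimum = -5.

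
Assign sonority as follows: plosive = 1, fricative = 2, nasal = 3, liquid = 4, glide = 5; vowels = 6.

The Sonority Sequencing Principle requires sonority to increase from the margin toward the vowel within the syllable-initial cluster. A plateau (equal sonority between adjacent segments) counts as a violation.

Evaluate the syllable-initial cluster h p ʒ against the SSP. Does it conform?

no

/h/: fricative = 2.
/p/: plosive = 1.
/ʒ/: fricative = 2.
The profile is 2-1-2. Between /h/ (2) and /p/ (1) sonority does not rise, so the cluster violates the SSP.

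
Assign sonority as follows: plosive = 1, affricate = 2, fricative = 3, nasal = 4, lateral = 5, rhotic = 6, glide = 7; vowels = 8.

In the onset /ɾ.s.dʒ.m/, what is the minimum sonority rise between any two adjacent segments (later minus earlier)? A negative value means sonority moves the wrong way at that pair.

/ɾ/ — rhotic, sonority 6.
/s/ — fricative, sonority 3.
/dʒ/ — affricate, sonority 2.
/m/ — nasal, sonority 4.
/ɾ/→/s/: change -3.
/s/→/dʒ/: change -1.
/dʒ/→/m/: change +2.
Minimum = -3.

-3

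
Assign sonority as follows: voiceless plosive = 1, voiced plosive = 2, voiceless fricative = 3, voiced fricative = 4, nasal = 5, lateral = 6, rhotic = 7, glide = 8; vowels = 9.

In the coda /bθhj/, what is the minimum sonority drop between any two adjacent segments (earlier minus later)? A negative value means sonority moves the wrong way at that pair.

/b/ — voiced plosive, sonority 2.
/θ/ — voiceless fricative, sonority 3.
/h/ — voiceless fricative, sonority 3.
/j/ — glide, sonority 8.
/b/→/θ/: change -1.
/θ/→/h/: change +0.
/h/→/j/: change -5.
Minimum = -5.

-5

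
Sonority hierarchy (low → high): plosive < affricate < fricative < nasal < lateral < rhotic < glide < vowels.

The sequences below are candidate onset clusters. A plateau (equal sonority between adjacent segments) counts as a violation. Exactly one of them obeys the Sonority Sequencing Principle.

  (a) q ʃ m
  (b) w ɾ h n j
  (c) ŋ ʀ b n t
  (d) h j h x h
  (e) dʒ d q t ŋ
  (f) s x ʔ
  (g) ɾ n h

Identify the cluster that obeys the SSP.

(a) sonority 1-3-4: well-formed.
(b) sonority 7-6-3-4-7: ill-formed.
(c) sonority 4-6-1-4-1: ill-formed.
(d) sonority 3-7-3-3-3: ill-formed.
(e) sonority 2-1-1-1-4: ill-formed.
(f) sonority 3-3-1: ill-formed.
(g) sonority 6-4-3: ill-formed.

a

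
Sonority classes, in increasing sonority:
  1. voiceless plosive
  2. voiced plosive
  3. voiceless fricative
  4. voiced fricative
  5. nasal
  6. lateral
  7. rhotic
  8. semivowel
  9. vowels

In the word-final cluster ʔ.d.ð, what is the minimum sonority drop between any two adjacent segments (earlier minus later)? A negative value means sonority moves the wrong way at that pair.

-2

/ʔ/ — voiceless plosive, sonority 1.
/d/ — voiced plosive, sonority 2.
/ð/ — voiced fricative, sonority 4.
/ʔ/→/d/: change -1.
/d/→/ð/: change -2.
Minimum = -2.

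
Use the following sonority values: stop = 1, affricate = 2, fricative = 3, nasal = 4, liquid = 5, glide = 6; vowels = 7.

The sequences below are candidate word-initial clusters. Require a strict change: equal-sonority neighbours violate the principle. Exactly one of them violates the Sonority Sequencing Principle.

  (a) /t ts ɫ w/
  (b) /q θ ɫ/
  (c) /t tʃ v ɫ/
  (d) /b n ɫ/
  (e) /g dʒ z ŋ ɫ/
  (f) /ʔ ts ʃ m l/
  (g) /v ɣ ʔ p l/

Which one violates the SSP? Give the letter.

(a) /t ts ɫ w/: profile 1-2-5-6 — obeys.
(b) /q θ ɫ/: profile 1-3-5 — obeys.
(c) /t tʃ v ɫ/: profile 1-2-3-5 — obeys.
(d) /b n ɫ/: profile 1-4-5 — obeys.
(e) /g dʒ z ŋ ɫ/: profile 1-2-3-4-5 — obeys.
(f) /ʔ ts ʃ m l/: profile 1-2-3-4-5 — obeys.
(g) /v ɣ ʔ p l/: profile 3-3-1-1-5 — violates.

g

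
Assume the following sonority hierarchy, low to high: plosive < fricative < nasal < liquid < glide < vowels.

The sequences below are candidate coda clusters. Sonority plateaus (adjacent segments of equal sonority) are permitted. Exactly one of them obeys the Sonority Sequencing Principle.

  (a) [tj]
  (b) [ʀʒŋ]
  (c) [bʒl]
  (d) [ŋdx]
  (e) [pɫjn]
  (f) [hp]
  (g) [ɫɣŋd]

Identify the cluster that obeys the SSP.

(a) [tj]: profile 1-5 — violates.
(b) [ʀʒŋ]: profile 4-2-3 — violates.
(c) [bʒl]: profile 1-2-4 — violates.
(d) [ŋdx]: profile 3-1-2 — violates.
(e) [pɫjn]: profile 1-4-5-3 — violates.
(f) [hp]: profile 2-1 — obeys.
(g) [ɫɣŋd]: profile 4-2-3-1 — violates.

f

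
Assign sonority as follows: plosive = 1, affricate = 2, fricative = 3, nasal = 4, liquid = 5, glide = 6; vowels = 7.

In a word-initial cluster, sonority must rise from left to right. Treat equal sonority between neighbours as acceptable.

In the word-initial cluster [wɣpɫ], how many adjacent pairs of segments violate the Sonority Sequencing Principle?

/w/ — glide, sonority 6.
/ɣ/ — fricative, sonority 3.
/p/ — plosive, sonority 1.
/ɫ/ — liquid, sonority 5.
/w/→/ɣ/: 6→3 (does not rise) — violation.
/ɣ/→/p/: 3→1 (does not rise) — violation.
/p/→/ɫ/: 1→5 (rises) — ok.

2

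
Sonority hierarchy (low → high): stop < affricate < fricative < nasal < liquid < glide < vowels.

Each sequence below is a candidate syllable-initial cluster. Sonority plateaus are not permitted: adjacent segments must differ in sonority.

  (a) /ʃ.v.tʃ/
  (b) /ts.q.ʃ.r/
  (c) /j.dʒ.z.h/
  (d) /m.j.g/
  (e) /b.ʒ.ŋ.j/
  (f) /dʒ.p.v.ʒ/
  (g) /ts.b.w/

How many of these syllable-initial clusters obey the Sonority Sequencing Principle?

(a) sonority 3-3-2: ill-formed.
(b) sonority 2-1-3-5: ill-formed.
(c) sonority 6-2-3-3: ill-formed.
(d) sonority 4-6-1: ill-formed.
(e) sonority 1-3-4-6: well-formed.
(f) sonority 2-1-3-3: ill-formed.
(g) sonority 2-1-6: ill-formed.

1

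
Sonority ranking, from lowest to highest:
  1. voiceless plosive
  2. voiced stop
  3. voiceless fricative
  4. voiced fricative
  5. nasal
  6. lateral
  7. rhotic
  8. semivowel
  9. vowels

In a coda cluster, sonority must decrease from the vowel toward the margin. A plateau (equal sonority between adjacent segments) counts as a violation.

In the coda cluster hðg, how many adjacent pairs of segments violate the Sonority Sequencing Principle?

/h/ is a voiceless fricative (sonority 3).
/ð/ is a voiced fricative (sonority 4).
/g/ is a voiced stop (sonority 2).
/h/→/ð/: 3→4 (does not fall) — violation.
/ð/→/g/: 4→2 (falls) — ok.

1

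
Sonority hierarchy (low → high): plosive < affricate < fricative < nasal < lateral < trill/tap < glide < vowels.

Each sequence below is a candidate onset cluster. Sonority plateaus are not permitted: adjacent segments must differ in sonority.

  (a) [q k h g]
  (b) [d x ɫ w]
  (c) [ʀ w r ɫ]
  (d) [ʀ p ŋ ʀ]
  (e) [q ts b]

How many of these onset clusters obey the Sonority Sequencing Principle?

1

(a) [q k h g]: profile 1-1-3-1 — violates.
(b) [d x ɫ w]: profile 1-3-5-7 — obeys.
(c) [ʀ w r ɫ]: profile 6-7-6-5 — violates.
(d) [ʀ p ŋ ʀ]: profile 6-1-4-6 — violates.
(e) [q ts b]: profile 1-2-1 — violates.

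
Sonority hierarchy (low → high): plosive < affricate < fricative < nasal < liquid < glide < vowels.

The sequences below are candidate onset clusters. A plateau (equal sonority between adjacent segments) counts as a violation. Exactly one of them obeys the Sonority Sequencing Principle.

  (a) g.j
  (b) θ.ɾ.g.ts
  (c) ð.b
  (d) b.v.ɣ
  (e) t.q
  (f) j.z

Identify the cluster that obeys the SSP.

(a) 1-6 → obeys
(b) 3-5-1-2 → violates
(c) 3-1 → violates
(d) 1-3-3 → violates
(e) 1-1 → violates
(f) 6-3 → violates

a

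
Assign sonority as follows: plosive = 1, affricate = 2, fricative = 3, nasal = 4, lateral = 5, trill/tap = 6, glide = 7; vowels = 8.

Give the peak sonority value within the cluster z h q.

/z/ is a fricative (sonority 3).
/h/ is a fricative (sonority 3).
/q/ is a plosive (sonority 1).
The maximum is 3.

3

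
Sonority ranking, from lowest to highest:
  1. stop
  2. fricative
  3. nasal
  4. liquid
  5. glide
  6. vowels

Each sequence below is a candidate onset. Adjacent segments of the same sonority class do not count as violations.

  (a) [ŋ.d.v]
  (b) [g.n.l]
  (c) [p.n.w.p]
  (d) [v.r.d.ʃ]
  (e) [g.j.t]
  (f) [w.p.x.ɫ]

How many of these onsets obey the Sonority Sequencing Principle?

1

(a) [ŋ.d.v]: profile 3-1-2 — violates.
(b) [g.n.l]: profile 1-3-4 — obeys.
(c) [p.n.w.p]: profile 1-3-5-1 — violates.
(d) [v.r.d.ʃ]: profile 2-4-1-2 — violates.
(e) [g.j.t]: profile 1-5-1 — violates.
(f) [w.p.x.ɫ]: profile 5-1-2-4 — violates.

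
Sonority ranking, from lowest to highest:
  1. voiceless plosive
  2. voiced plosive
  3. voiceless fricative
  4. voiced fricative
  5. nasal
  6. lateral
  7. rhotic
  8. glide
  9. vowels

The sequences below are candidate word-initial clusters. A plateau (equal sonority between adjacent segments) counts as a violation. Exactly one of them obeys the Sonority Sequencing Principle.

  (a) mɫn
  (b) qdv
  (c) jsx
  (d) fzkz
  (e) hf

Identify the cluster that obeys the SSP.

b

(a) mɫn: profile 5-6-5 — violates.
(b) qdv: profile 1-2-4 — obeys.
(c) jsx: profile 8-3-3 — violates.
(d) fzkz: profile 3-4-1-4 — violates.
(e) hf: profile 3-3 — violates.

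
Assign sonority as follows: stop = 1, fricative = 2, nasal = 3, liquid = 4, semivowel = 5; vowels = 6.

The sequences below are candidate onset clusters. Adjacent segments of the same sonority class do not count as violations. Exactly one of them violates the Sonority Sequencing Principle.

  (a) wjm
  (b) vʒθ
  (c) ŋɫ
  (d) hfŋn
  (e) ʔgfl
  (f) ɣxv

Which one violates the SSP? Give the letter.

(a) sonority 5-5-3: ill-formed.
(b) sonority 2-2-2: well-formed.
(c) sonority 3-4: well-formed.
(d) sonority 2-2-3-3: well-formed.
(e) sonority 1-1-2-4: well-formed.
(f) sonority 2-2-2: well-formed.

a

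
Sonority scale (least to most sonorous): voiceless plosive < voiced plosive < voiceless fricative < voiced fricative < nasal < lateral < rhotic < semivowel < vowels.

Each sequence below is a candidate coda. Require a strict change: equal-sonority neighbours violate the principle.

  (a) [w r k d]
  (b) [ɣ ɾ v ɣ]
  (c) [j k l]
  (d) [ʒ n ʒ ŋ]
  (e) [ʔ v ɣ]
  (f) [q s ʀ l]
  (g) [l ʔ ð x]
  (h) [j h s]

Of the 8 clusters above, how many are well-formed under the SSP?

(a) 8-7-1-2 → violates
(b) 4-7-4-4 → violates
(c) 8-1-6 → violates
(d) 4-5-4-5 → violates
(e) 1-4-4 → violates
(f) 1-3-7-6 → violates
(g) 6-1-4-3 → violates
(h) 8-3-3 → violates

0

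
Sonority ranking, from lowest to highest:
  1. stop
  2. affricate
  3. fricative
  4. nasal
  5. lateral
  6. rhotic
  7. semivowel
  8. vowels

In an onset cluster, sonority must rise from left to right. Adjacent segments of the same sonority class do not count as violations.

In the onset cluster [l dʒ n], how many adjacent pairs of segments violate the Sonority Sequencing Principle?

/l/ — lateral, sonority 5.
/dʒ/ — affricate, sonority 2.
/n/ — nasal, sonority 4.
/l/→/dʒ/: 5→2 (does not rise) — violation.
/dʒ/→/n/: 2→4 (rises) — ok.

1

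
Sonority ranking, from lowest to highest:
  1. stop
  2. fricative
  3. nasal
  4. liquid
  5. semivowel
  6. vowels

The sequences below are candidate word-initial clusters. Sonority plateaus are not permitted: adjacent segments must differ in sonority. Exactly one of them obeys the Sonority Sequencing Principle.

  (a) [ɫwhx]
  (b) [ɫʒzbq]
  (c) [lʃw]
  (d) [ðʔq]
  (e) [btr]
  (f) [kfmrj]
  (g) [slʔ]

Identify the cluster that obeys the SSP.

(a) [ɫwhx]: profile 4-5-2-2 — violates.
(b) [ɫʒzbq]: profile 4-2-2-1-1 — violates.
(c) [lʃw]: profile 4-2-5 — violates.
(d) [ðʔq]: profile 2-1-1 — violates.
(e) [btr]: profile 1-1-4 — violates.
(f) [kfmrj]: profile 1-2-3-4-5 — obeys.
(g) [slʔ]: profile 2-4-1 — violates.

f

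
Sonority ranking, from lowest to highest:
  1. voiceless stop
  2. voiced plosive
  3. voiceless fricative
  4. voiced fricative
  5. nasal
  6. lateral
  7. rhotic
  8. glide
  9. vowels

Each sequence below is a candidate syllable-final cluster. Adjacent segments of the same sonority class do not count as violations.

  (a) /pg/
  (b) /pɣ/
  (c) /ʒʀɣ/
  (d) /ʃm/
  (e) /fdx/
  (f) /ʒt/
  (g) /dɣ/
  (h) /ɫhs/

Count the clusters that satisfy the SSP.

2

(a) sonority 1-2: ill-formed.
(b) sonority 1-4: ill-formed.
(c) sonority 4-7-4: ill-formed.
(d) sonority 3-5: ill-formed.
(e) sonority 3-2-3: ill-formed.
(f) sonority 4-1: well-formed.
(g) sonority 2-4: ill-formed.
(h) sonority 6-3-3: well-formed.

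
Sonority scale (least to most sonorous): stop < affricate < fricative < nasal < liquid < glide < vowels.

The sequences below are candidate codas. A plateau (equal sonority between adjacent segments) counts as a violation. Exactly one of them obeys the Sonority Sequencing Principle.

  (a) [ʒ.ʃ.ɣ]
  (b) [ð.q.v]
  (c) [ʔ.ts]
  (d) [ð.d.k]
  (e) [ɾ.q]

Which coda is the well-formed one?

e

(a) sonority 3-3-3: ill-formed.
(b) sonority 3-1-3: ill-formed.
(c) sonority 1-2: ill-formed.
(d) sonority 3-1-1: ill-formed.
(e) sonority 5-1: well-formed.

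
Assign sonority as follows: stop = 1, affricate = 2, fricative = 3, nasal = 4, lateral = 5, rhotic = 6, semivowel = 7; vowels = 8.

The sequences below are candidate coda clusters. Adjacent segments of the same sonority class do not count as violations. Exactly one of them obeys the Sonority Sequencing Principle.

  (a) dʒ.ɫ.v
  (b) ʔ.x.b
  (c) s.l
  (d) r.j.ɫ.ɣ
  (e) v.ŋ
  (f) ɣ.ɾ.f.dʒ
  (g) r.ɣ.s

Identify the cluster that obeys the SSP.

(a) 2-5-3 → violates
(b) 1-3-1 → violates
(c) 3-5 → violates
(d) 6-7-5-3 → violates
(e) 3-4 → violates
(f) 3-6-3-2 → violates
(g) 6-3-3 → obeys

g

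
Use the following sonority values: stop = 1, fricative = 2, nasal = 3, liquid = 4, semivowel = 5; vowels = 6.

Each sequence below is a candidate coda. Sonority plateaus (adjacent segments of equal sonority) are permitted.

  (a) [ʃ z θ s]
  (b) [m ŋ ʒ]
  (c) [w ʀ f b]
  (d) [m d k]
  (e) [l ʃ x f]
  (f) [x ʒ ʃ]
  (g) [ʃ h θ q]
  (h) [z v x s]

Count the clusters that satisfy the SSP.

(a) [ʃ z θ s]: profile 2-2-2-2 — obeys.
(b) [m ŋ ʒ]: profile 3-3-2 — obeys.
(c) [w ʀ f b]: profile 5-4-2-1 — obeys.
(d) [m d k]: profile 3-1-1 — obeys.
(e) [l ʃ x f]: profile 4-2-2-2 — obeys.
(f) [x ʒ ʃ]: profile 2-2-2 — obeys.
(g) [ʃ h θ q]: profile 2-2-2-1 — obeys.
(h) [z v x s]: profile 2-2-2-2 — obeys.

8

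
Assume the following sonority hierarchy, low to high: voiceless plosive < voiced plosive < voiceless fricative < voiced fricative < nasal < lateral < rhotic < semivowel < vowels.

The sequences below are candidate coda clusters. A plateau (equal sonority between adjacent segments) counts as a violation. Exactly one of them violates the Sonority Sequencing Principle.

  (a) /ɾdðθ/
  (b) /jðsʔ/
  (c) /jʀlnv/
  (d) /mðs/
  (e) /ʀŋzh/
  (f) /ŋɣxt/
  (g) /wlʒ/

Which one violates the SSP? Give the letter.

(a) sonority 7-2-4-3: ill-formed.
(b) sonority 8-4-3-1: well-formed.
(c) sonority 8-7-6-5-4: well-formed.
(d) sonority 5-4-3: well-formed.
(e) sonority 7-5-4-3: well-formed.
(f) sonority 5-4-3-1: well-formed.
(g) sonority 8-6-4: well-formed.

a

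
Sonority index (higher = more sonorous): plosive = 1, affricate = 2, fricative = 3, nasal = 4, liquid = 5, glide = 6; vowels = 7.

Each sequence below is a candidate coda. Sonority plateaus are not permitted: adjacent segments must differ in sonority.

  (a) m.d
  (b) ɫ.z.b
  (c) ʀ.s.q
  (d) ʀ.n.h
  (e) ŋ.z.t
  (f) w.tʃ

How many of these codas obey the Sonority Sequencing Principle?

6

(a) 4-1 → obeys
(b) 5-3-1 → obeys
(c) 5-3-1 → obeys
(d) 5-4-3 → obeys
(e) 4-3-1 → obeys
(f) 6-2 → obeys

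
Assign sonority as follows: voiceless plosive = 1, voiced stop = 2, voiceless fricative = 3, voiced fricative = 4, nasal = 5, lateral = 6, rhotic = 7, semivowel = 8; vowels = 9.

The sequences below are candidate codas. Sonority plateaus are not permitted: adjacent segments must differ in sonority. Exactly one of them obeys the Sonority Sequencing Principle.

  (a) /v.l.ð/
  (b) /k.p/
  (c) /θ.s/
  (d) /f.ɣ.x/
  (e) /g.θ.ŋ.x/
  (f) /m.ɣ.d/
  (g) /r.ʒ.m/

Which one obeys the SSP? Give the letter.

(a) /v.l.ð/: profile 4-6-4 — violates.
(b) /k.p/: profile 1-1 — violates.
(c) /θ.s/: profile 3-3 — violates.
(d) /f.ɣ.x/: profile 3-4-3 — violates.
(e) /g.θ.ŋ.x/: profile 2-3-5-3 — violates.
(f) /m.ɣ.d/: profile 5-4-2 — obeys.
(g) /r.ʒ.m/: profile 7-4-5 — violates.

f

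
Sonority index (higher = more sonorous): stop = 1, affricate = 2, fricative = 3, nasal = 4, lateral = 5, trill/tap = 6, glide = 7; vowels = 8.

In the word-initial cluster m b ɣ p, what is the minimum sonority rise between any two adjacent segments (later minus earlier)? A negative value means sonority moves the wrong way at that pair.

/m/: nasal = 4.
/b/: stop = 1.
/ɣ/: fricative = 3.
/p/: stop = 1.
/m/→/b/: change -3.
/b/→/ɣ/: change +2.
/ɣ/→/p/: change -2.
Minimum = -3.

-3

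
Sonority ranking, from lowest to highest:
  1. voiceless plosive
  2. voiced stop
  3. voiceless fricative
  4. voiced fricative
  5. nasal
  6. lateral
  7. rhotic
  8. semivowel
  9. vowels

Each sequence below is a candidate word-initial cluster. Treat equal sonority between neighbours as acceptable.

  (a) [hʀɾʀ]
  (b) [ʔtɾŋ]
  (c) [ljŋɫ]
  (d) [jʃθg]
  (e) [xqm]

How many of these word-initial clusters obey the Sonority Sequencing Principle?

1

(a) 3-7-7-7 → obeys
(b) 1-1-7-5 → violates
(c) 6-8-5-6 → violates
(d) 8-3-3-2 → violates
(e) 3-1-5 → violates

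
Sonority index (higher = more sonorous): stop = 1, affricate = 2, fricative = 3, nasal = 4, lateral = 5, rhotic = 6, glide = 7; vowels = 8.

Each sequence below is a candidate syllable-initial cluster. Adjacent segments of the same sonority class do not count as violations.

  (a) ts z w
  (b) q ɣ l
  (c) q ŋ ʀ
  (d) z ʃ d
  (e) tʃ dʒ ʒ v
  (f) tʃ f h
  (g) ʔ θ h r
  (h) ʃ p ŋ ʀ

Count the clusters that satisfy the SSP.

6

(a) 2-3-7 → obeys
(b) 1-3-5 → obeys
(c) 1-4-6 → obeys
(d) 3-3-1 → violates
(e) 2-2-3-3 → obeys
(f) 2-3-3 → obeys
(g) 1-3-3-6 → obeys
(h) 3-1-4-6 → violates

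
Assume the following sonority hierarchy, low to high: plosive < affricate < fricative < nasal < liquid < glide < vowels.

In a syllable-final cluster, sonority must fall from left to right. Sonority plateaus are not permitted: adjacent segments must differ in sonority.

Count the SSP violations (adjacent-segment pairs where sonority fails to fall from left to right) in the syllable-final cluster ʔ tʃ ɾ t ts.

3

/ʔ/: plosive = 1.
/tʃ/: affricate = 2.
/ɾ/: liquid = 5.
/t/: plosive = 1.
/ts/: affricate = 2.
/ʔ/→/tʃ/: 1→2 (does not fall) — violation.
/tʃ/→/ɾ/: 2→5 (does not fall) — violation.
/ɾ/→/t/: 5→1 (falls) — ok.
/t/→/ts/: 1→2 (does not fall) — violation.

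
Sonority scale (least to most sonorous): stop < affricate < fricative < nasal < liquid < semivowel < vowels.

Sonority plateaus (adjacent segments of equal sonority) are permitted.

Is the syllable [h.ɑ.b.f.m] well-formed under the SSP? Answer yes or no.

Onset: /h/ is a fricative (sonority 3); then the nucleus /ɑ/ (sonority 7).
Onset profile 3-7 — rises to the nucleus.
Coda: /b/ is a stop (sonority 1), /f/ is a fricative (sonority 3), /m/ is a nasal (sonority 4).
Coda profile 7-1-3-4 — does not fall throughout.

no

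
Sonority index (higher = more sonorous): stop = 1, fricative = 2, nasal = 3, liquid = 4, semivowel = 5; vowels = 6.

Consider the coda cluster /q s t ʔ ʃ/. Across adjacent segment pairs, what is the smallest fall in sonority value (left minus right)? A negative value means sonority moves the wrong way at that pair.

/q/ — stop, sonority 1.
/s/ — fricative, sonority 2.
/t/ — stop, sonority 1.
/ʔ/ — stop, sonority 1.
/ʃ/ — fricative, sonority 2.
/q/→/s/: change -1.
/s/→/t/: change +1.
/t/→/ʔ/: change +0.
/ʔ/→/ʃ/: change -1.
Minimum = -1.

-1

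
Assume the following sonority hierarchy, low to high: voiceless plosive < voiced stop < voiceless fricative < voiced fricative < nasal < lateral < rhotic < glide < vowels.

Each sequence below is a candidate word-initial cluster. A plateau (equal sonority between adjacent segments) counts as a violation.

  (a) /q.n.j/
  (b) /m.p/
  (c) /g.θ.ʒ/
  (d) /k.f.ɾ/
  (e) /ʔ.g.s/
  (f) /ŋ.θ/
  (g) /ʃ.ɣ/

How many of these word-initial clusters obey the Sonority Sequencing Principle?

(a) /q.n.j/: profile 1-5-8 — obeys.
(b) /m.p/: profile 5-1 — violates.
(c) /g.θ.ʒ/: profile 2-3-4 — obeys.
(d) /k.f.ɾ/: profile 1-3-7 — obeys.
(e) /ʔ.g.s/: profile 1-2-3 — obeys.
(f) /ŋ.θ/: profile 5-3 — violates.
(g) /ʃ.ɣ/: profile 3-4 — obeys.

5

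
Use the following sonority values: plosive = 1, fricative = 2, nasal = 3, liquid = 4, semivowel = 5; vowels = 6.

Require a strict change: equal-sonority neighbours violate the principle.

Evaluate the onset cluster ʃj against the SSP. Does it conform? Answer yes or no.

/ʃ/: fricative = 2.
/j/: semivowel = 5.
The profile 2-5 strictly rises, so the onset cluster satisfies the SSP.

yes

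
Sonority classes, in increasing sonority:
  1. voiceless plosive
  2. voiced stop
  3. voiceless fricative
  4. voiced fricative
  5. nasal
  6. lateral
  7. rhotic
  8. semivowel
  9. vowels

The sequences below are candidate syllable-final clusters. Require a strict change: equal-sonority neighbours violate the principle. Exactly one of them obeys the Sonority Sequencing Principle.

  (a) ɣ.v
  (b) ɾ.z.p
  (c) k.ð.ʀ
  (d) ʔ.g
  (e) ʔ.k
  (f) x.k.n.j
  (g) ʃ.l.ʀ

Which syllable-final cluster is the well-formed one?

(a) sonority 4-4: ill-formed.
(b) sonority 7-4-1: well-formed.
(c) sonority 1-4-7: ill-formed.
(d) sonority 1-2: ill-formed.
(e) sonority 1-1: ill-formed.
(f) sonority 3-1-5-8: ill-formed.
(g) sonority 3-6-7: ill-formed.

b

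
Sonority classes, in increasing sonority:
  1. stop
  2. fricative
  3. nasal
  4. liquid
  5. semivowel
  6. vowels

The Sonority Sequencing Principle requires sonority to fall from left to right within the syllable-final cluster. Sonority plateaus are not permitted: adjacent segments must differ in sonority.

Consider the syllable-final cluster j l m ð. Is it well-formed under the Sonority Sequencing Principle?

yes

/j/ — semivowel, sonority 5.
/l/ — liquid, sonority 4.
/m/ — nasal, sonority 3.
/ð/ — fricative, sonority 2.
The profile 5-4-3-2 strictly falls, so the syllable-final cluster satisfies the SSP.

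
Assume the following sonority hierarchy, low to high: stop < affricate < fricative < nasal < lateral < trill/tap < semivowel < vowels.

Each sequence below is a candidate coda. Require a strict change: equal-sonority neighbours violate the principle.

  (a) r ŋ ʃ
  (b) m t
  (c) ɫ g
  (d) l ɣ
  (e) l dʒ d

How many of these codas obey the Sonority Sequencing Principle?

(a) sonority 6-4-3: well-formed.
(b) sonority 4-1: well-formed.
(c) sonority 5-1: well-formed.
(d) sonority 5-3: well-formed.
(e) sonority 5-2-1: well-formed.

5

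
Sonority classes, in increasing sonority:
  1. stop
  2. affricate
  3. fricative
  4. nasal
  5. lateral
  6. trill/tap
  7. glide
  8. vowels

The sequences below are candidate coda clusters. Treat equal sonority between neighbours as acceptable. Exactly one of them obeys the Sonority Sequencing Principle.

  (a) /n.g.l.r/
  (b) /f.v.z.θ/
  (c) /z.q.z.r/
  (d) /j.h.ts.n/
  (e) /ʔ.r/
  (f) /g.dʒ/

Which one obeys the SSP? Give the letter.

b

(a) sonority 4-1-5-6: ill-formed.
(b) sonority 3-3-3-3: well-formed.
(c) sonority 3-1-3-6: ill-formed.
(d) sonority 7-3-2-4: ill-formed.
(e) sonority 1-6: ill-formed.
(f) sonority 1-2: ill-formed.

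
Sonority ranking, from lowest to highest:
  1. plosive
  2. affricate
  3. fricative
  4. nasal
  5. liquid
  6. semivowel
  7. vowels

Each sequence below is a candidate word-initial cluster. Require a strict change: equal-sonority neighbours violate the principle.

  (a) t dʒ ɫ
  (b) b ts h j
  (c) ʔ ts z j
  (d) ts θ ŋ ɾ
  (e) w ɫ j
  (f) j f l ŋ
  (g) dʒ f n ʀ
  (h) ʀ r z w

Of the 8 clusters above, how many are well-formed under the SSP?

5

(a) 1-2-5 → obeys
(b) 1-2-3-6 → obeys
(c) 1-2-3-6 → obeys
(d) 2-3-4-5 → obeys
(e) 6-5-6 → violates
(f) 6-3-5-4 → violates
(g) 2-3-4-5 → obeys
(h) 5-5-3-6 → violates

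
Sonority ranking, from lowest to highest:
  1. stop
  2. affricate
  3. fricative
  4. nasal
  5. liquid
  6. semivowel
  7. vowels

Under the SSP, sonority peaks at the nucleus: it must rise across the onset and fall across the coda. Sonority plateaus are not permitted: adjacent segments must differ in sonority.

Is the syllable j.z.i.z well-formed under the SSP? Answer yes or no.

no

Onset: /j/ is a semivowel (sonority 6), /z/ is a fricative (sonority 3); then the nucleus /i/ (sonority 7).
Onset profile 6-3-7 — does not strictly rise throughout.
Coda: /z/ is a fricative (sonority 3).
Coda profile 7-3 — falls from the nucleus.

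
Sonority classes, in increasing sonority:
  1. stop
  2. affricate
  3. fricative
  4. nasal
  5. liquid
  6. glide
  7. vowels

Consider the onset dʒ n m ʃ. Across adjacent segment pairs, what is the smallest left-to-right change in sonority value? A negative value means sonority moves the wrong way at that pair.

-1

/dʒ/: affricate = 2.
/n/: nasal = 4.
/m/: nasal = 4.
/ʃ/: fricative = 3.
/dʒ/→/n/: change +2.
/n/→/m/: change +0.
/m/→/ʃ/: change -1.
Minimum = -1.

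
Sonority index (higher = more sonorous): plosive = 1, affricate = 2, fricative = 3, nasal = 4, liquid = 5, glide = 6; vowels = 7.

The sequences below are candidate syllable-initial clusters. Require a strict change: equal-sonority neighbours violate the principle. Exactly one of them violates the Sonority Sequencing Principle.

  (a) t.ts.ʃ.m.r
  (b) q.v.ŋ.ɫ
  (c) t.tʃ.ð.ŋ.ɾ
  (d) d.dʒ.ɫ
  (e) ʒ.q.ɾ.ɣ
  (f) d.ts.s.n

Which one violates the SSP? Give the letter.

(a) 1-2-3-4-5 → obeys
(b) 1-3-4-5 → obeys
(c) 1-2-3-4-5 → obeys
(d) 1-2-5 → obeys
(e) 3-1-5-3 → violates
(f) 1-2-3-4 → obeys

e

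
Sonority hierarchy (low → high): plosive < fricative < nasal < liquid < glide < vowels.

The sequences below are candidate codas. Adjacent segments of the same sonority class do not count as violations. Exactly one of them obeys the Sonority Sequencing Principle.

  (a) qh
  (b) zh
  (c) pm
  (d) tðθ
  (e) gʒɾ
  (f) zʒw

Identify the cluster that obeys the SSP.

b

(a) qh: profile 1-2 — violates.
(b) zh: profile 2-2 — obeys.
(c) pm: profile 1-3 — violates.
(d) tðθ: profile 1-2-2 — violates.
(e) gʒɾ: profile 1-2-4 — violates.
(f) zʒw: profile 2-2-5 — violates.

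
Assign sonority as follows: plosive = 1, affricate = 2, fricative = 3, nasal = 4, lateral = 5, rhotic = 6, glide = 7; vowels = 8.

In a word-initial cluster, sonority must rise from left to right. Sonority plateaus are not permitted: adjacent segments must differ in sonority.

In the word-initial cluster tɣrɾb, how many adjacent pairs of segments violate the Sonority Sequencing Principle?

2

/t/ is a plosive (sonority 1).
/ɣ/ is a fricative (sonority 3).
/r/ is a rhotic (sonority 6).
/ɾ/ is a rhotic (sonority 6).
/b/ is a plosive (sonority 1).
/t/→/ɣ/: 1→3 (rises) — ok.
/ɣ/→/r/: 3→6 (rises) — ok.
/r/→/ɾ/: 6→6 (plateau) — violation.
/ɾ/→/b/: 6→1 (does not rise) — violation.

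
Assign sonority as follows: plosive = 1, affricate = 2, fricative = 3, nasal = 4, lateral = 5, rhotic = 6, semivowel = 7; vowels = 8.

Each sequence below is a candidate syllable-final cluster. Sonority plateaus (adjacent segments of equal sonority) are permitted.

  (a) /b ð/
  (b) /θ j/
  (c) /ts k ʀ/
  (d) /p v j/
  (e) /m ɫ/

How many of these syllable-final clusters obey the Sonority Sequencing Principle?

0

(a) sonority 1-3: ill-formed.
(b) sonority 3-7: ill-formed.
(c) sonority 2-1-6: ill-formed.
(d) sonority 1-3-7: ill-formed.
(e) sonority 4-5: ill-formed.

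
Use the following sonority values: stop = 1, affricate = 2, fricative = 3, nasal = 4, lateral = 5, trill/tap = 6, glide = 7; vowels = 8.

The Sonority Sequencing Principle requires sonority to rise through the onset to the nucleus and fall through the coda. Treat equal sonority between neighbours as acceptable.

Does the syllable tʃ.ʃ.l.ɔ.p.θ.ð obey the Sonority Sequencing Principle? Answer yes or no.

no

Onset: /tʃ/ is an affricate (sonority 2), /ʃ/ is a fricative (sonority 3), /l/ is a lateral (sonority 5); then the nucleus /ɔ/ (sonority 8).
Onset profile 2-3-5-8 — rises to the nucleus.
Coda: /p/ is a stop (sonority 1), /θ/ is a fricative (sonority 3), /ð/ is a fricative (sonority 3).
Coda profile 8-1-3-3 — does not fall throughout.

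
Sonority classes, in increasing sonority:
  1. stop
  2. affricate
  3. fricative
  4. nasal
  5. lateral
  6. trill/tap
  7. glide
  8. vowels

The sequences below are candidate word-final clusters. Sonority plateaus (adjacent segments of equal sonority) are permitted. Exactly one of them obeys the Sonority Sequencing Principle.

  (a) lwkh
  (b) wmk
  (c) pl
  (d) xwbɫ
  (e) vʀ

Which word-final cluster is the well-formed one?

b

(a) sonority 5-7-1-3: ill-formed.
(b) sonority 7-4-1: well-formed.
(c) sonority 1-5: ill-formed.
(d) sonority 3-7-1-5: ill-formed.
(e) sonority 3-6: ill-formed.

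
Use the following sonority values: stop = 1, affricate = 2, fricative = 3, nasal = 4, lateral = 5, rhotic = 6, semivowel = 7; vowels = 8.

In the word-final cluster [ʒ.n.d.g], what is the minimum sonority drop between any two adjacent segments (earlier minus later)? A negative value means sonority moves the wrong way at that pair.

/ʒ/ — fricative, sonority 3.
/n/ — nasal, sonority 4.
/d/ — stop, sonority 1.
/g/ — stop, sonority 1.
/ʒ/→/n/: change -1.
/n/→/d/: change +3.
/d/→/g/: change +0.
Minimum = -1.

-1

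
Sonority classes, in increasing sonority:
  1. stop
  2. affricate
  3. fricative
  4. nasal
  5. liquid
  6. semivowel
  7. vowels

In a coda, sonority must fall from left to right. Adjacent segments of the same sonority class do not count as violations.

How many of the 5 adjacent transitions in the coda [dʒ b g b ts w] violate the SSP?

/dʒ/ is an affricate (sonority 2).
/b/ is a stop (sonority 1).
/g/ is a stop (sonority 1).
/b/ is a stop (sonority 1).
/ts/ is an affricate (sonority 2).
/w/ is a semivowel (sonority 6).
/dʒ/→/b/: 2→1 (falls) — ok.
/b/→/g/: 1→1 (plateau, allowed) — ok.
/g/→/b/: 1→1 (plateau, allowed) — ok.
/b/→/ts/: 1→2 (does not fall) — violation.
/ts/→/w/: 2→6 (does not fall) — violation.

2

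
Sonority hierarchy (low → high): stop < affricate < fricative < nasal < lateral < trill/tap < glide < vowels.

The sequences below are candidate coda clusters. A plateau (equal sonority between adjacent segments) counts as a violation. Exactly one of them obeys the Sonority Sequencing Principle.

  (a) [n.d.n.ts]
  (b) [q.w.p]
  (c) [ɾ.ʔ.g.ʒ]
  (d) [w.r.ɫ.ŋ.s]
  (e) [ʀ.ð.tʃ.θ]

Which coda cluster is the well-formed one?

d

(a) sonority 4-1-4-2: ill-formed.
(b) sonority 1-7-1: ill-formed.
(c) sonority 6-1-1-3: ill-formed.
(d) sonority 7-6-5-4-3: well-formed.
(e) sonority 6-3-2-3: ill-formed.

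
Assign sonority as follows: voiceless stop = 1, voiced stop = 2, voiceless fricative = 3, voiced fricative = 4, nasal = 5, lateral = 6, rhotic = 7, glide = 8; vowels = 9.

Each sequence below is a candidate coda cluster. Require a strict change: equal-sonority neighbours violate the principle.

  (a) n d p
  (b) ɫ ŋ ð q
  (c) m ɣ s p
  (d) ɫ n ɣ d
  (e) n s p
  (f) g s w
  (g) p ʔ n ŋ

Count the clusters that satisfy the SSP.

5

(a) n d p: profile 5-2-1 — obeys.
(b) ɫ ŋ ð q: profile 6-5-4-1 — obeys.
(c) m ɣ s p: profile 5-4-3-1 — obeys.
(d) ɫ n ɣ d: profile 6-5-4-2 — obeys.
(e) n s p: profile 5-3-1 — obeys.
(f) g s w: profile 2-3-8 — violates.
(g) p ʔ n ŋ: profile 1-1-5-5 — violates.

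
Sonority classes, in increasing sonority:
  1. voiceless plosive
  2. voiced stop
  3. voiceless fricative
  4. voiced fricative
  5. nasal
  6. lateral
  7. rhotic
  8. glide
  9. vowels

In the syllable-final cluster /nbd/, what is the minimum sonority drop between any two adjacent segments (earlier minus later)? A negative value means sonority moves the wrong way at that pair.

/n/ — nasal, sonority 5.
/b/ — voiced stop, sonority 2.
/d/ — voiced stop, sonority 2.
/n/→/b/: change +3.
/b/→/d/: change +0.
Minimum = 0.

0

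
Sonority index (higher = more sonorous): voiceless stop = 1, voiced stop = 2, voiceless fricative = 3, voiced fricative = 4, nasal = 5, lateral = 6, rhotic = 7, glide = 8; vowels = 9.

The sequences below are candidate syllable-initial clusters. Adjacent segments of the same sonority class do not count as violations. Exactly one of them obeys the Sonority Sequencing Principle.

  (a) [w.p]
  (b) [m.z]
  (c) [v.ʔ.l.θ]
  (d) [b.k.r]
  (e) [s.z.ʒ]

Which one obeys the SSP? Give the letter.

e

(a) sonority 8-1: ill-formed.
(b) sonority 5-4: ill-formed.
(c) sonority 4-1-6-3: ill-formed.
(d) sonority 2-1-7: ill-formed.
(e) sonority 3-4-4: well-formed.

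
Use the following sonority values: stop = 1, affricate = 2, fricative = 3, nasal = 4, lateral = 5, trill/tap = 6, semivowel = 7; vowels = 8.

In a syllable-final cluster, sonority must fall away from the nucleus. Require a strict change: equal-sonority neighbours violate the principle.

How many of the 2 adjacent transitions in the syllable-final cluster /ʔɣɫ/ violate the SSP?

2

/ʔ/: stop = 1.
/ɣ/: fricative = 3.
/ɫ/: lateral = 5.
/ʔ/→/ɣ/: 1→3 (does not fall) — violation.
/ɣ/→/ɫ/: 3→5 (does not fall) — violation.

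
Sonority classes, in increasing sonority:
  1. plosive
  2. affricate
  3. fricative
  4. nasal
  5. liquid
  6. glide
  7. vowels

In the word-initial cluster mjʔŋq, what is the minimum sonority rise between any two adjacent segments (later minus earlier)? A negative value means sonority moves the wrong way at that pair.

/m/: nasal = 4.
/j/: glide = 6.
/ʔ/: plosive = 1.
/ŋ/: nasal = 4.
/q/: plosive = 1.
/m/→/j/: change +2.
/j/→/ʔ/: change -5.
/ʔ/→/ŋ/: change +3.
/ŋ/→/q/: change -3.
Minimum = -5.

-5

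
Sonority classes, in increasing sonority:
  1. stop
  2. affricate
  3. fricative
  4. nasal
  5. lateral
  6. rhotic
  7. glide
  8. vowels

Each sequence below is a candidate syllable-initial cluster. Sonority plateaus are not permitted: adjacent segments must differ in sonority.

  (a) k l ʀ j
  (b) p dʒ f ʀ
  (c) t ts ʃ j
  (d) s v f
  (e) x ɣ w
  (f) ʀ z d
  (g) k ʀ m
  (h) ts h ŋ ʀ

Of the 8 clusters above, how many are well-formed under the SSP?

4

(a) sonority 1-5-6-7: well-formed.
(b) sonority 1-2-3-6: well-formed.
(c) sonority 1-2-3-7: well-formed.
(d) sonority 3-3-3: ill-formed.
(e) sonority 3-3-7: ill-formed.
(f) sonority 6-3-1: ill-formed.
(g) sonority 1-6-4: ill-formed.
(h) sonority 2-3-4-6: well-formed.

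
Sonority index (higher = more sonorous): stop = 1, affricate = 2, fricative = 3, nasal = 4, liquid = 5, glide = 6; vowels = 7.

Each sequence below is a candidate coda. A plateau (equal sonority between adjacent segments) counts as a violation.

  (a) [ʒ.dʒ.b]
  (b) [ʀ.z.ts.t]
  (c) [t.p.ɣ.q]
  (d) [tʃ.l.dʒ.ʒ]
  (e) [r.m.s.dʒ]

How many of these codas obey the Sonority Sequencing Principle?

(a) [ʒ.dʒ.b]: profile 3-2-1 — obeys.
(b) [ʀ.z.ts.t]: profile 5-3-2-1 — obeys.
(c) [t.p.ɣ.q]: profile 1-1-3-1 — violates.
(d) [tʃ.l.dʒ.ʒ]: profile 2-5-2-3 — violates.
(e) [r.m.s.dʒ]: profile 5-4-3-2 — obeys.

3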